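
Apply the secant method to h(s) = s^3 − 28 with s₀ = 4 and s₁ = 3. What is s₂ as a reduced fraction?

112/37

h(4) = 36, h(3) = −1. s₂ = 3 − (−1)·(3 − 4)/((−1) − 36) = 112/37.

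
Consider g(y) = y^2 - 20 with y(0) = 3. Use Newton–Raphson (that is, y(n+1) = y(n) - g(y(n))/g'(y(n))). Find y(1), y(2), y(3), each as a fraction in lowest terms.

g'(y) = 2y.
g(3) = -11, g'(3) = 6, so y(1) = 3 - (-11)/6 = 29/6.
g(29/6) = 121/36, g'(29/6) = 29/3, so y(2) = (29/6) - (121/36)/(29/3) = 1561/348.
g(1561/348) = 14641/121104, g'(1561/348) = 1561/174, so y(3) = (1561/348) - (14641/121104)/(1561/174) = 4858801/1086456.

y(1) = 29/6, y(2) = 1561/348, y(3) = 4858801/1086456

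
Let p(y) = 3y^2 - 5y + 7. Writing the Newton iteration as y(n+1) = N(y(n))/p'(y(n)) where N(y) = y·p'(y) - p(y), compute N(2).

p'(y) = 6y - 5.
N(y) = y·p'(y) - p(y) = y·(6y - 5) - (3y^2 - 5y + 7) = 3y^2 - 7.
N(2) = 5.

5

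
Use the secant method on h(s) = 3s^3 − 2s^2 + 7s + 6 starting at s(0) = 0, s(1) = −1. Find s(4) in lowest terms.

h(0) = 6, h(−1) = −6. s(2) = (−1) − (−6)·((−1) − 0)/((−6) − 6) = −1/2.
h(−1) = −6, h(−1/2) = 13/8. s(3) = (−1/2) − (13/8)·((−1/2) − (−1))/((13/8) − (−6)) = −37/61.
h(−1/2) = 13/8, h(−37/61) = 79170/226981. s(4) = (−37/61) − (79170/226981)·((−37/61) − (−1/2))/((79170/226981) − (13/8)) = −113317/178261.

−113317/178261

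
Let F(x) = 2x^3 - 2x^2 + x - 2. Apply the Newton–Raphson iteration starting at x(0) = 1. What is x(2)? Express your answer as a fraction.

214/171

F'(x) = 6x^2 - 4x + 1.
F(1) = -1, F'(1) = 3, so x(1) = 1 - (-1)/3 = 4/3.
F(4/3) = 14/27, F'(4/3) = 19/3, so x(2) = (4/3) - (14/27)/(19/3) = 214/171.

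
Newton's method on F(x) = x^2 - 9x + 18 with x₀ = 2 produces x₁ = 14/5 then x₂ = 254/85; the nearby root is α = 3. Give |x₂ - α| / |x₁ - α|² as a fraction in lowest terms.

x₁ - α = 14/5 - 3 = -1/5, so |x₁ - α| = 1/5.
x₂ - α = 254/85 - 3 = -1/85, so |x₂ - α| = 1/85.
|x₁ - α|² = 1/25.
Ratio = (1/85) / (1/25) = 5/17.

5/17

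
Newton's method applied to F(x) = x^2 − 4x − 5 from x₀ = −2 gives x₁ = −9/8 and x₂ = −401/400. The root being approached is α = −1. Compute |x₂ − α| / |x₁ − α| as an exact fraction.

1/50

x₁ − α = −9/8 − (−1) = −9/8 + 1 = −1/8, so |x₁ − α| = 1/8.
x₂ − α = −401/400 − (−1) = −401/400 + 1 = −1/400, so |x₂ − α| = 1/400.
Ratio = (1/400) / (1/8) = 1/50.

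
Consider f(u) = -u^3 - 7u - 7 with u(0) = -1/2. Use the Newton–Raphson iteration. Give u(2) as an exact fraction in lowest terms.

f'(u) = -3u^2 - 7.
f(-1/2) = -27/8, f'(-1/2) = -31/4, so u(1) = (-1/2) - (-27/8)/(-31/4) = -29/31.
f(-29/31) = 10935/29791, f'(-29/31) = -9250/961, so u(2) = (-29/31) - (10935/29791)/(-9250/961) = -51463/57350.

-51463/57350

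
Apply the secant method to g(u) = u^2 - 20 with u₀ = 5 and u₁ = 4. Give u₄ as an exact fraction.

g(5) = 5, g(4) = -4. u₂ = 4 - (-4)·(4 - 5)/((-4) - 5) = 40/9.
g(4) = -4, g(40/9) = -20/81. u₃ = (40/9) - (-20/81)·((40/9) - 4)/((-20/81) - (-4)) = 85/19.
g(40/9) = -20/81, g(85/19) = 5/361. u₄ = (85/19) - (5/361)·((85/19) - (40/9))/((5/361) - (-20/81)) = 1364/305.

1364/305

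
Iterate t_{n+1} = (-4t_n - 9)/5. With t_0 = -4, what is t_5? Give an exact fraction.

-53/3125

t_1 = (-4·(-4) - 9)/5 = 7/5.
t_2 = (-4·(7/5) - 9)/5 = -73/25.
t_3 = (-4·(-73/25) - 9)/5 = 67/125.
t_4 = (-4·(67/125) - 9)/5 = -1393/625.
t_5 = (-4·(-1393/625) - 9)/5 = -53/3125.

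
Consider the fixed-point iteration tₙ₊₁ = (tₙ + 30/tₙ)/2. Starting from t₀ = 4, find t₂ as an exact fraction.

t₁ = (4 + 30/4)/2 = 23/4.
t₂ = (23/4 + 30/(23/4))/2 = 1009/184.

1009/184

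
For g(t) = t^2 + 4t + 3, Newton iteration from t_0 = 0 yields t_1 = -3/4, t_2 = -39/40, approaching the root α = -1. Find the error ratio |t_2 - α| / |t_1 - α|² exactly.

t_1 - α = -3/4 - (-1) = -3/4 + 1 = 1/4, so |t_1 - α| = 1/4.
t_2 - α = -39/40 - (-1) = -39/40 + 1 = 1/40, so |t_2 - α| = 1/40.
|t_1 - α|² = 1/16.
Ratio = (1/40) / (1/16) = 2/5.

2/5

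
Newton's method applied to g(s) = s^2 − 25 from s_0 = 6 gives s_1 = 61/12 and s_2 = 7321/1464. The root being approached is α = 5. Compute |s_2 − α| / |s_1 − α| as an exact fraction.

s_1 − α = 61/12 − 5 = 1/12, so |s_1 − α| = 1/12.
s_2 − α = 7321/1464 − 5 = 1/1464, so |s_2 − α| = 1/1464.
Ratio = (1/1464) / (1/12) = 1/122.

1/122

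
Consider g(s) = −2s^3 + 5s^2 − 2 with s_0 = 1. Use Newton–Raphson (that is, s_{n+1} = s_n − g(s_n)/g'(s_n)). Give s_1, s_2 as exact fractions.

g'(s) = −6s^2 + 10s.
g(1) = 1, g'(1) = 4, so s_1 = 1 − 1/4 = 3/4.
g(3/4) = −1/32, g'(3/4) = 33/8, so s_2 = (3/4) − (−1/32)/(33/8) = 25/33.

s_1 = 3/4, s_2 = 25/33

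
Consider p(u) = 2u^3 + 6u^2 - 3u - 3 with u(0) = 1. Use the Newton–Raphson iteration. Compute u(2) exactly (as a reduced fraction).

p'(u) = 6u^2 + 12u - 3.
p(1) = 2, p'(1) = 15, so u(1) = 1 - 2/15 = 13/15.
p(13/15) = 704/3375, p'(13/15) = 893/75, so u(2) = (13/15) - (704/3375)/(893/75) = 34123/40185.

34123/40185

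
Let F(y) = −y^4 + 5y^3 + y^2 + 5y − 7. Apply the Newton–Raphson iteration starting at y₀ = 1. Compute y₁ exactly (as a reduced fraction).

F'(y) = −4y^3 + 15y^2 + 2y + 5.
F(1) = 3, F'(1) = 18, so y₁ = 1 − 3/18 = 5/6.

5/6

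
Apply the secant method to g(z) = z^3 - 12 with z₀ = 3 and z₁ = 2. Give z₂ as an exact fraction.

42/19

g(3) = 15, g(2) = -4. z₂ = 2 - (-4)·(2 - 3)/((-4) - 15) = 42/19.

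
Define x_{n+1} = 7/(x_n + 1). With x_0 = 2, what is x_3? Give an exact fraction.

70/31

x_1 = 7/(2 + 1) = 7/3.
x_2 = 7/(7/3 + 1) = 21/10.
x_3 = 7/(21/10 + 1) = 70/31.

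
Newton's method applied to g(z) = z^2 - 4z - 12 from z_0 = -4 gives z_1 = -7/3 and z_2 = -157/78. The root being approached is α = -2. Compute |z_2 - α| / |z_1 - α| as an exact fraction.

1/26

z_1 - α = -7/3 - (-2) = -7/3 + 2 = -1/3, so |z_1 - α| = 1/3.
z_2 - α = -157/78 - (-2) = -157/78 + 2 = -1/78, so |z_2 - α| = 1/78.
Ratio = (1/78) / (1/3) = 1/26.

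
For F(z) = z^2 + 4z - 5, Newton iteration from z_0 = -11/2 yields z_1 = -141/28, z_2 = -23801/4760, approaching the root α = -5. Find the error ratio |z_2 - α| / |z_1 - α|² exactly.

z_1 - α = -141/28 - (-5) = -141/28 + 5 = -1/28, so |z_1 - α| = 1/28.
z_2 - α = -23801/4760 - (-5) = -23801/4760 + 5 = -1/4760, so |z_2 - α| = 1/4760.
|z_1 - α|² = 1/784.
Ratio = (1/4760) / (1/784) = 14/85.

14/85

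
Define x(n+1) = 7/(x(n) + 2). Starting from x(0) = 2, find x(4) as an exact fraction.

x(1) = 7/(2 + 2) = 7/4.
x(2) = 7/(7/4 + 2) = 28/15.
x(3) = 7/(28/15 + 2) = 105/58.
x(4) = 7/(105/58 + 2) = 406/221.

406/221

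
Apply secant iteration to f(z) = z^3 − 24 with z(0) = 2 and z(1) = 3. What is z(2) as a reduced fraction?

f(2) = −16, f(3) = 3. z(2) = 3 − 3·(3 − 2)/(3 − (−16)) = 54/19.

54/19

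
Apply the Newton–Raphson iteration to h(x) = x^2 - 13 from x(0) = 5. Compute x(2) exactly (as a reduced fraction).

343/95

h'(x) = 2x.
h(5) = 12, h'(5) = 10, so x(1) = 5 - 12/10 = 19/5.
h(19/5) = 36/25, h'(19/5) = 38/5, so x(2) = (19/5) - (36/25)/(38/5) = 343/95.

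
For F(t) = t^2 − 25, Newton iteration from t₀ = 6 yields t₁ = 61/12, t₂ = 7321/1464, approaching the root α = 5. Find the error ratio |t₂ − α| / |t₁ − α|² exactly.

t₁ − α = 61/12 − 5 = 1/12, so |t₁ − α| = 1/12.
t₂ − α = 7321/1464 − 5 = 1/1464, so |t₂ − α| = 1/1464.
|t₁ − α|² = 1/144.
Ratio = (1/1464) / (1/144) = 6/61.

6/61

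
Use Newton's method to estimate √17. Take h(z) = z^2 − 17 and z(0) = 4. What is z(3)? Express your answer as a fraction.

9478657/2298912

h'(z) = 2z.
h(4) = −1, h'(4) = 8, so z(1) = 4 − (−1)/8 = 33/8.
h(33/8) = 1/64, h'(33/8) = 33/4, so z(2) = (33/8) − (1/64)/(33/4) = 2177/528.
h(2177/528) = 1/278784, h'(2177/528) = 2177/264, so z(3) = (2177/528) − (1/278784)/(2177/264) = 9478657/2298912.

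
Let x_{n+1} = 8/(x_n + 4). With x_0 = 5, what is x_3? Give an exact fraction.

44/31

x_1 = 8/(5 + 4) = 8/9.
x_2 = 8/(8/9 + 4) = 18/11.
x_3 = 8/(18/11 + 4) = 44/31.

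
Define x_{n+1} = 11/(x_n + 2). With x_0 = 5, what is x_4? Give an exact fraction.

1397/529

x_1 = 11/(5 + 2) = 11/7.
x_2 = 11/(11/7 + 2) = 77/25.
x_3 = 11/(77/25 + 2) = 275/127.
x_4 = 11/(275/127 + 2) = 1397/529.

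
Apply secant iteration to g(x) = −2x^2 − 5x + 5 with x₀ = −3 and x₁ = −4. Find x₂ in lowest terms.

−29/9

g(−3) = 2, g(−4) = −7. x₂ = (−4) − (−7)·((−4) − (−3))/((−7) − 2) = −29/9.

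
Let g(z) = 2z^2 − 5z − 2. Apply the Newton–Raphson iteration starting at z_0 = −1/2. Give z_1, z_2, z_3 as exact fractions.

g'(z) = 4z − 5.
g(−1/2) = 1, g'(−1/2) = −7, so z_1 = (−1/2) − 1/(−7) = −5/14.
g(−5/14) = 2/49, g'(−5/14) = −45/7, so z_2 = (−5/14) − (2/49)/(−45/7) = −221/630.
g(−221/630) = 8/99225, g'(−221/630) = −2017/315, so z_3 = (−221/630) − (8/99225)/(−2017/315) = −445741/1270710.

z_1 = −5/14, z_2 = −221/630, z_3 = −445741/1270710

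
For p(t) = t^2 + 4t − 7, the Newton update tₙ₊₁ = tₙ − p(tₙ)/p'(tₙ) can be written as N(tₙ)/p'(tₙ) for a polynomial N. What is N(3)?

p'(t) = 2t + 4.
N(t) = t·p'(t) − p(t) = t·(2t + 4) − (t^2 + 4t − 7) = t^2 + 7.
N(3) = 16.

16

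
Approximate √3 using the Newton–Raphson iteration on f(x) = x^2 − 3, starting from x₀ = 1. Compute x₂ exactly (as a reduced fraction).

7/4

f'(x) = 2x.
f(1) = −2, f'(1) = 2, so x₁ = 1 − (−2)/2 = 2.
f(2) = 1, f'(2) = 4, so x₂ = 2 − 1/4 = 7/4.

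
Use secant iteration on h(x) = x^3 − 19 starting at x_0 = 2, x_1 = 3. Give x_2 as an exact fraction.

h(2) = −11, h(3) = 8. x_2 = 3 − 8·(3 − 2)/(8 − (−11)) = 49/19.

49/19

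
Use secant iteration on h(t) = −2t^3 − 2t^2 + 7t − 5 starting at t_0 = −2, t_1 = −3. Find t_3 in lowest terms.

−6483/2455

h(−2) = −11, h(−3) = 10. t_2 = (−3) − 10·((−3) − (−2))/(10 − (−11)) = −53/21.
h(−3) = 10, h(−53/21) = −30140/9261. t_3 = (−53/21) − (−30140/9261)·((−53/21) − (−3))/((−30140/9261) − 10) = −6483/2455.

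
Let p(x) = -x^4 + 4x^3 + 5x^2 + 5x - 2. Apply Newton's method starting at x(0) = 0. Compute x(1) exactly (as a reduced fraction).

p'(x) = -4x^3 + 12x^2 + 10x + 5.
p(0) = -2, p'(0) = 5, so x(1) = 0 - (-2)/5 = 2/5.

2/5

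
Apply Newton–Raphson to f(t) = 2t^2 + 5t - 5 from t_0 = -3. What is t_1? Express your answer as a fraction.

-23/7

f'(t) = 4t + 5.
f(-3) = -2, f'(-3) = -7, so t_1 = (-3) - (-2)/(-7) = -23/7.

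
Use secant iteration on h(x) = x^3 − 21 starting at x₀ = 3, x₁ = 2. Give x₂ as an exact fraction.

51/19

h(3) = 6, h(2) = −13. x₂ = 2 − (−13)·(2 − 3)/((−13) − 6) = 51/19.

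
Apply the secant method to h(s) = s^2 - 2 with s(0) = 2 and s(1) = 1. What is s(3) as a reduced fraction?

h(2) = 2, h(1) = -1. s(2) = 1 - (-1)·(1 - 2)/((-1) - 2) = 4/3.
h(1) = -1, h(4/3) = -2/9. s(3) = (4/3) - (-2/9)·((4/3) - 1)/((-2/9) - (-1)) = 10/7.

10/7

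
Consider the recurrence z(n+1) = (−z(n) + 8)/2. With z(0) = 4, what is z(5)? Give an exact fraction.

z(1) = (−4 + 8)/2 = 2.
z(2) = (−2 + 8)/2 = 3.
z(3) = (−3 + 8)/2 = 5/2.
z(4) = (−(5/2) + 8)/2 = 11/4.
z(5) = (−(11/4) + 8)/2 = 21/8.

21/8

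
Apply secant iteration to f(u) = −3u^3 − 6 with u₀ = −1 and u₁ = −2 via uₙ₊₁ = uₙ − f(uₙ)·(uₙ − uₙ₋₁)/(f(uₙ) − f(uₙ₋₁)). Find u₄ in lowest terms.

−989312/782041

f(−1) = −3, f(−2) = 18. u₂ = (−2) − 18·((−2) − (−1))/(18 − (−3)) = −8/7.
f(−2) = 18, f(−8/7) = −522/343. u₃ = (−8/7) − (−522/343)·((−8/7) − (−2))/((−522/343) − 18) = −75/62.
f(−8/7) = −522/343, f(−75/62) = −164343/238328. u₄ = (−75/62) − (−164343/238328)·((−75/62) − (−8/7))/((−164343/238328) − (−522/343)) = −989312/782041.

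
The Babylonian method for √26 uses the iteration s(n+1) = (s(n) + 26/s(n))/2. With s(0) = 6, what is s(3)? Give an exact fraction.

s(1) = (6 + 26/6)/2 = 31/6.
s(2) = (31/6 + 26/(31/6))/2 = 1897/372.
s(3) = (1897/372 + 26/(1897/372))/2 = 7196593/1411368.

7196593/1411368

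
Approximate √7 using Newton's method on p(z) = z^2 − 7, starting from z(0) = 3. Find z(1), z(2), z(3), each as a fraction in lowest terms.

z(1) = 8/3, z(2) = 127/48, z(3) = 32257/12192

p'(z) = 2z.
p(3) = 2, p'(3) = 6, so z(1) = 3 − 2/6 = 8/3.
p(8/3) = 1/9, p'(8/3) = 16/3, so z(2) = (8/3) − (1/9)/(16/3) = 127/48.
p(127/48) = 1/2304, p'(127/48) = 127/24, so z(3) = (127/48) − (1/2304)/(127/24) = 32257/12192.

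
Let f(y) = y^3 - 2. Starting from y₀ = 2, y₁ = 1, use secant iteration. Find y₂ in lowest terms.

f(2) = 6, f(1) = -1. y₂ = 1 - (-1)·(1 - 2)/((-1) - 6) = 8/7.

8/7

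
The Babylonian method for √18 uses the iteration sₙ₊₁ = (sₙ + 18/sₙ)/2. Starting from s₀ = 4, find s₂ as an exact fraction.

s₁ = (4 + 18/4)/2 = 17/4.
s₂ = (17/4 + 18/(17/4))/2 = 577/136.

577/136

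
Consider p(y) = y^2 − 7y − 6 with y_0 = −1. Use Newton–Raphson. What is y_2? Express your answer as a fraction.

p'(y) = 2y − 7.
p(−1) = 2, p'(−1) = −9, so y_1 = (−1) − 2/(−9) = −7/9.
p(−7/9) = 4/81, p'(−7/9) = −77/9, so y_2 = (−7/9) − (4/81)/(−77/9) = −535/693.

−535/693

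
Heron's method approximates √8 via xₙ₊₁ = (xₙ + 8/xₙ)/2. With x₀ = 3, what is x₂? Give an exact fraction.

577/204

x₁ = (3 + 8/3)/2 = 17/6.
x₂ = (17/6 + 8/(17/6))/2 = 577/204.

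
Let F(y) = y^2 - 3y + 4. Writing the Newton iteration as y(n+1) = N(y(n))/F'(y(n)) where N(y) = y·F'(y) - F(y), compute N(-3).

5

F'(y) = 2y - 3.
N(y) = y·F'(y) - F(y) = y·(2y - 3) - (y^2 - 3y + 4) = y^2 - 4.
N(-3) = 5.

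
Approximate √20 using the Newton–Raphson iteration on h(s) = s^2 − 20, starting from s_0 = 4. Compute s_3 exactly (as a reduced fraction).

51841/11592

h'(s) = 2s.
h(4) = −4, h'(4) = 8, so s_1 = 4 − (−4)/8 = 9/2.
h(9/2) = 1/4, h'(9/2) = 9, so s_2 = (9/2) − (1/4)/9 = 161/36.
h(161/36) = 1/1296, h'(161/36) = 161/18, so s_3 = (161/36) − (1/1296)/(161/18) = 51841/11592.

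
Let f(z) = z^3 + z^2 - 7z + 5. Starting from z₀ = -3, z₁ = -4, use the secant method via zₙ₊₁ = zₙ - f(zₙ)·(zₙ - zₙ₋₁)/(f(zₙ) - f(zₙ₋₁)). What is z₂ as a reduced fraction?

f(-3) = 8, f(-4) = -15. z₂ = (-4) - (-15)·((-4) - (-3))/((-15) - 8) = -77/23.

-77/23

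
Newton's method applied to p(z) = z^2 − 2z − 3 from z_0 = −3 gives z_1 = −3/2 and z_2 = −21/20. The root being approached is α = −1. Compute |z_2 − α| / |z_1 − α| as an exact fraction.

z_1 − α = −3/2 − (−1) = −3/2 + 1 = −1/2, so |z_1 − α| = 1/2.
z_2 − α = −21/20 − (−1) = −21/20 + 1 = −1/20, so |z_2 − α| = 1/20.
Ratio = (1/20) / (1/2) = 1/10.

1/10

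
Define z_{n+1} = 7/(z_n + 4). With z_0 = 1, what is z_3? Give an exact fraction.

z_1 = 7/(1 + 4) = 7/5.
z_2 = 7/(7/5 + 4) = 35/27.
z_3 = 7/(35/27 + 4) = 189/143.

189/143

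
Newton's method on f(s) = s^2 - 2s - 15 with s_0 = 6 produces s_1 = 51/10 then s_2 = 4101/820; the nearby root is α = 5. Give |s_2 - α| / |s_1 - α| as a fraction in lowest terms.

s_1 - α = 51/10 - 5 = 1/10, so |s_1 - α| = 1/10.
s_2 - α = 4101/820 - 5 = 1/820, so |s_2 - α| = 1/820.
Ratio = (1/820) / (1/10) = 1/82.

1/82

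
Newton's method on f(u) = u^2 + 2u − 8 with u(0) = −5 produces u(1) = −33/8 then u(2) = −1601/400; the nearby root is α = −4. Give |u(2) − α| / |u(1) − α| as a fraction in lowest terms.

u(1) − α = −33/8 − (−4) = −33/8 + 4 = −1/8, so |u(1) − α| = 1/8.
u(2) − α = −1601/400 − (−4) = −1601/400 + 4 = −1/400, so |u(2) − α| = 1/400.
Ratio = (1/400) / (1/8) = 1/50.

1/50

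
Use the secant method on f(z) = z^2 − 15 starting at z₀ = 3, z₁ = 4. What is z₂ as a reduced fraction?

f(3) = −6, f(4) = 1. z₂ = 4 − 1·(4 − 3)/(1 − (−6)) = 27/7.

27/7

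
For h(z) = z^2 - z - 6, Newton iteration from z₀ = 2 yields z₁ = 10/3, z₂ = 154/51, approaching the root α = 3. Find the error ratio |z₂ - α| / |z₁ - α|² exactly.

3/17

z₁ - α = 10/3 - 3 = 1/3, so |z₁ - α| = 1/3.
z₂ - α = 154/51 - 3 = 1/51, so |z₂ - α| = 1/51.
|z₁ - α|² = 1/9.
Ratio = (1/51) / (1/9) = 3/17.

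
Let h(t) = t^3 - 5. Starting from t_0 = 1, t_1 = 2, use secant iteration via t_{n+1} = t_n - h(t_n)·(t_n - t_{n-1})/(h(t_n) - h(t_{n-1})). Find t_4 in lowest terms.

16480535/9627139

h(1) = -4, h(2) = 3. t_2 = 2 - 3·(2 - 1)/(3 - (-4)) = 11/7.
h(2) = 3, h(11/7) = -384/343. t_3 = (11/7) - (-384/343)·((11/7) - 2)/((-384/343) - 3) = 265/157.
h(11/7) = -384/343, h(265/157) = -739840/3869893. t_4 = (265/157) - (-739840/3869893)·((265/157) - (11/7))/((-739840/3869893) - (-384/343)) = 16480535/9627139.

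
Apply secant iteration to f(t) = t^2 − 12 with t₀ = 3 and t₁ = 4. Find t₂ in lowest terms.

24/7

f(3) = −3, f(4) = 4. t₂ = 4 − 4·(4 − 3)/(4 − (−3)) = 24/7.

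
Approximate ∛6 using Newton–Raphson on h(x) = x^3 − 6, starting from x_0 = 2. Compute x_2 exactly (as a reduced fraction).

h'(x) = 3x^2.
h(2) = 2, h'(2) = 12, so x_1 = 2 − 2/12 = 11/6.
h(11/6) = 35/216, h'(11/6) = 121/12, so x_2 = (11/6) − (35/216)/(121/12) = 1979/1089.

1979/1089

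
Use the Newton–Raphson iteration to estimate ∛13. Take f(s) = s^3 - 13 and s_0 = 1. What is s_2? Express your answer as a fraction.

263/75

f'(s) = 3s^2.
f(1) = -12, f'(1) = 3, so s_1 = 1 - (-12)/3 = 5.
f(5) = 112, f'(5) = 75, so s_2 = 5 - 112/75 = 263/75.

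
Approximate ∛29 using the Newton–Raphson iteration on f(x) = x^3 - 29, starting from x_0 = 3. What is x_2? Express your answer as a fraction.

1714381/558009

f'(x) = 3x^2.
f(3) = -2, f'(3) = 27, so x_1 = 3 - (-2)/27 = 83/27.
f(83/27) = 980/19683, f'(83/27) = 6889/243, so x_2 = (83/27) - (980/19683)/(6889/243) = 1714381/558009.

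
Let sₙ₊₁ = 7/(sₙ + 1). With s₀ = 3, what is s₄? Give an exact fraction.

273/116

s₁ = 7/(3 + 1) = 7/4.
s₂ = 7/(7/4 + 1) = 28/11.
s₃ = 7/(28/11 + 1) = 77/39.
s₄ = 7/(77/39 + 1) = 273/116.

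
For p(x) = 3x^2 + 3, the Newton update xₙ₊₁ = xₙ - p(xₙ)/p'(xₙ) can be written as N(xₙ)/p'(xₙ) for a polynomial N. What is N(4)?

45

p'(x) = 6x.
N(x) = x·p'(x) - p(x) = x·(6x) - (3x^2 + 3) = 3x^2 - 3.
N(4) = 45.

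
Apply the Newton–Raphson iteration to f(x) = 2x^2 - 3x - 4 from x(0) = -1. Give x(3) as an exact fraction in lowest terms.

f'(x) = 4x - 3.
f(-1) = 1, f'(-1) = -7, so x(1) = (-1) - 1/(-7) = -6/7.
f(-6/7) = 2/49, f'(-6/7) = -45/7, so x(2) = (-6/7) - (2/49)/(-45/7) = -268/315.
f(-268/315) = 8/99225, f'(-268/315) = -2017/315, so x(3) = (-268/315) - (8/99225)/(-2017/315) = -540548/635355.

-540548/635355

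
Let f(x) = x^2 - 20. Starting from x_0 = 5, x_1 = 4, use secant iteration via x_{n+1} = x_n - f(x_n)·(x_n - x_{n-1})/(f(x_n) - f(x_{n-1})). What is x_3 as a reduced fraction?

f(5) = 5, f(4) = -4. x_2 = 4 - (-4)·(4 - 5)/((-4) - 5) = 40/9.
f(4) = -4, f(40/9) = -20/81. x_3 = (40/9) - (-20/81)·((40/9) - 4)/((-20/81) - (-4)) = 85/19.

85/19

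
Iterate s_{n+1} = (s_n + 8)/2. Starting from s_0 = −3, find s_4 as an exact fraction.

s_1 = ((−3) + 8)/2 = 5/2.
s_2 = ((5/2) + 8)/2 = 21/4.
s_3 = ((21/4) + 8)/2 = 53/8.
s_4 = ((53/8) + 8)/2 = 117/16.

117/16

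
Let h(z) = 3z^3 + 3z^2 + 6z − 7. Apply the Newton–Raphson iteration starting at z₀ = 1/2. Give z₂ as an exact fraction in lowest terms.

343253/476010

h'(z) = 9z^2 + 6z + 6.
h(1/2) = −23/8, h'(1/2) = 45/4, so z₁ = (1/2) − (−23/8)/(45/4) = 34/45.
h(34/45) = 16399/30375, h'(34/45) = 3526/225, so z₂ = (34/45) − (16399/30375)/(3526/225) = 343253/476010.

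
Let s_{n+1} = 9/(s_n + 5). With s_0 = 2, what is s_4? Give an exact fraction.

s_1 = 9/(2 + 5) = 9/7.
s_2 = 9/(9/7 + 5) = 63/44.
s_3 = 9/(63/44 + 5) = 396/283.
s_4 = 9/(396/283 + 5) = 2547/1811.

2547/1811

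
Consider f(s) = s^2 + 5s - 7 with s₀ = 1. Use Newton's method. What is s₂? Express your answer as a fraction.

f'(s) = 2s + 5.
f(1) = -1, f'(1) = 7, so s₁ = 1 - (-1)/7 = 8/7.
f(8/7) = 1/49, f'(8/7) = 51/7, so s₂ = (8/7) - (1/49)/(51/7) = 407/357.

407/357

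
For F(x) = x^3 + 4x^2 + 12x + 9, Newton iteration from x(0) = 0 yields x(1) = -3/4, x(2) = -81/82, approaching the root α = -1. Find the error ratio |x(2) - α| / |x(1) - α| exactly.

2/41

x(1) - α = -3/4 - (-1) = -3/4 + 1 = 1/4, so |x(1) - α| = 1/4.
x(2) - α = -81/82 - (-1) = -81/82 + 1 = 1/82, so |x(2) - α| = 1/82.
Ratio = (1/82) / (1/4) = 2/41.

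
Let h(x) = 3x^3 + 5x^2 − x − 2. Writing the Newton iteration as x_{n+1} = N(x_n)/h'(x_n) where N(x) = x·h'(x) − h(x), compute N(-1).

1

h'(x) = 9x^2 + 10x − 1.
N(x) = x·h'(x) − h(x) = x·(9x^2 + 10x − 1) − (3x^3 + 5x^2 − x − 2) = 6x^3 + 5x^2 + 2.
N(-1) = 1.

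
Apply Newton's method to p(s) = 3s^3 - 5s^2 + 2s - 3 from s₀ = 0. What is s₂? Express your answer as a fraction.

p'(s) = 9s^2 - 10s + 2.
p(0) = -3, p'(0) = 2, so s₁ = 0 - (-3)/2 = 3/2.
p(3/2) = -9/8, p'(3/2) = 29/4, so s₂ = (3/2) - (-9/8)/(29/4) = 48/29.

48/29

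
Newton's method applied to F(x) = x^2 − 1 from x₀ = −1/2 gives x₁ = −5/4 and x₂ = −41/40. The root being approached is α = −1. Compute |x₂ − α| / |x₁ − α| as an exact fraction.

x₁ − α = −5/4 − (−1) = −5/4 + 1 = −1/4, so |x₁ − α| = 1/4.
x₂ − α = −41/40 − (−1) = −41/40 + 1 = −1/40, so |x₂ − α| = 1/40.
Ratio = (1/40) / (1/4) = 1/10.

1/10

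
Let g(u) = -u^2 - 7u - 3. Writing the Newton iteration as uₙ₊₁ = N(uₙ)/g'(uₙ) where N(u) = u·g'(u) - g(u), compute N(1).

g'(u) = -2u - 7.
N(u) = u·g'(u) - g(u) = u·(-2u - 7) - (-u^2 - 7u - 3) = -u^2 + 3.
N(1) = 2.

2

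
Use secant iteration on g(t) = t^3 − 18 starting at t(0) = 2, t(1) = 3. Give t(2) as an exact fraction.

g(2) = −10, g(3) = 9. t(2) = 3 − 9·(3 − 2)/(9 − (−10)) = 48/19.

48/19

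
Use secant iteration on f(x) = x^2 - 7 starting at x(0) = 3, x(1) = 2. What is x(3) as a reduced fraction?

61/23

f(3) = 2, f(2) = -3. x(2) = 2 - (-3)·(2 - 3)/((-3) - 2) = 13/5.
f(2) = -3, f(13/5) = -6/25. x(3) = (13/5) - (-6/25)·((13/5) - 2)/((-6/25) - (-3)) = 61/23.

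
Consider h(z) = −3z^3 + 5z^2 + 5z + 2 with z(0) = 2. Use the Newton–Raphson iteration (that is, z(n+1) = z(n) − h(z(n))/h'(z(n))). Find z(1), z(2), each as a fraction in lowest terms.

z(1) = 30/11, z(2) = 115162/46145

h'(z) = −9z^2 + 10z + 5.
h(2) = 8, h'(2) = −11, so z(1) = 2 − 8/(−11) = 30/11.
h(30/11) = −10688/1331, h'(30/11) = −4195/121, so z(2) = (30/11) − (−10688/1331)/(−4195/121) = 115162/46145.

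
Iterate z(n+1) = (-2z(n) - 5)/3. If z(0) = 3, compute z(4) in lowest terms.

z(1) = (-2·3 - 5)/3 = -11/3.
z(2) = (-2·(-11/3) - 5)/3 = 7/9.
z(3) = (-2·(7/9) - 5)/3 = -59/27.
z(4) = (-2·(-59/27) - 5)/3 = -17/81.

-17/81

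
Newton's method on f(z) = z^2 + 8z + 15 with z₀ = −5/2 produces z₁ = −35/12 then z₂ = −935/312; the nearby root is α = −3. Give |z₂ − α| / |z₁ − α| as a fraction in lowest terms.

z₁ − α = −35/12 − (−3) = −35/12 + 3 = 1/12, so |z₁ − α| = 1/12.
z₂ − α = −935/312 − (−3) = −935/312 + 3 = 1/312, so |z₂ − α| = 1/312.
Ratio = (1/312) / (1/12) = 1/26.

1/26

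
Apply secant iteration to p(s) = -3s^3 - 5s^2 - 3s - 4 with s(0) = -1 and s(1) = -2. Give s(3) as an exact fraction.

p(-1) = -3, p(-2) = 6. s(2) = (-2) - 6·((-2) - (-1))/(6 - (-3)) = -4/3.
p(-2) = 6, p(-4/3) = -16/9. s(3) = (-4/3) - (-16/9)·((-4/3) - (-2))/((-16/9) - 6) = -52/35.

-52/35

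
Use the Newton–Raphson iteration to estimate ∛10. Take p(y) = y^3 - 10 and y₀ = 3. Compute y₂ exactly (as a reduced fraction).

p'(y) = 3y^2.
p(3) = 17, p'(3) = 27, so y₁ = 3 - 17/27 = 64/27.
p(64/27) = 65314/19683, p'(64/27) = 4096/243, so y₂ = (64/27) - (65314/19683)/(4096/243) = 360559/165888.

360559/165888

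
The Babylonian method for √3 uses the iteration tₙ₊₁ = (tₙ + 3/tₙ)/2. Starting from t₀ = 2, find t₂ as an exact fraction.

t₁ = (2 + 3/2)/2 = 7/4.
t₂ = (7/4 + 3/(7/4))/2 = 97/56.

97/56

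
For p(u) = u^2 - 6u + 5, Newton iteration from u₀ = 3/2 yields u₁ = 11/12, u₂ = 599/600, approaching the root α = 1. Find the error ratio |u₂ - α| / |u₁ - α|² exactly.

u₁ - α = 11/12 - 1 = -1/12, so |u₁ - α| = 1/12.
u₂ - α = 599/600 - 1 = -1/600, so |u₂ - α| = 1/600.
|u₁ - α|² = 1/144.
Ratio = (1/600) / (1/144) = 6/25.

6/25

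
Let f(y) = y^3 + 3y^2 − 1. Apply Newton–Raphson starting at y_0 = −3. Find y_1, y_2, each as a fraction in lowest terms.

y_1 = −26/9, y_2 = −16171/5616

f'(y) = 3y^2 + 6y.
f(−3) = −1, f'(−3) = 9, so y_1 = (−3) − (−1)/9 = −26/9.
f(−26/9) = −53/729, f'(−26/9) = 208/27, so y_2 = (−26/9) − (−53/729)/(208/27) = −16171/5616.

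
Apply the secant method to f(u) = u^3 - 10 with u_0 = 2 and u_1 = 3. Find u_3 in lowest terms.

15250/7129

f(2) = -2, f(3) = 17. u_2 = 3 - 17·(3 - 2)/(17 - (-2)) = 40/19.
f(3) = 17, f(40/19) = -4590/6859. u_3 = (40/19) - (-4590/6859)·((40/19) - 3)/((-4590/6859) - 17) = 15250/7129.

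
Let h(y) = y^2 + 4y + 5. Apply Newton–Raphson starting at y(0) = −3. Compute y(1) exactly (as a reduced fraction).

h'(y) = 2y + 4.
h(−3) = 2, h'(−3) = −2, so y(1) = (−3) − 2/(−2) = −2.

−2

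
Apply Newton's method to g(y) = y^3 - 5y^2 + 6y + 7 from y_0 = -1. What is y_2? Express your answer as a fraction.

g'(y) = 3y^2 - 10y + 6.
g(-1) = -5, g'(-1) = 19, so y_1 = (-1) - (-5)/19 = -14/19.
g(-14/19) = -3675/6859, g'(-14/19) = 5414/361, so y_2 = (-14/19) - (-3675/6859)/(5414/361) = -72121/102866.

-72121/102866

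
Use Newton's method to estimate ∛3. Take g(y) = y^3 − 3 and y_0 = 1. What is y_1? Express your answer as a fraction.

5/3

g'(y) = 3y^2.
g(1) = −2, g'(1) = 3, so y_1 = 1 − (−2)/3 = 5/3.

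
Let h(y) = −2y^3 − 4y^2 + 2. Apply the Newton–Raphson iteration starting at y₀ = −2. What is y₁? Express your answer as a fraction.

h'(y) = −6y^2 − 8y.
h(−2) = 2, h'(−2) = −8, so y₁ = (−2) − 2/(−8) = −7/4.

−7/4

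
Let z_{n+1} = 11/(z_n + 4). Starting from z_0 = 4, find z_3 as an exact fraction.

473/260

z_1 = 11/(4 + 4) = 11/8.
z_2 = 11/(11/8 + 4) = 88/43.
z_3 = 11/(88/43 + 4) = 473/260.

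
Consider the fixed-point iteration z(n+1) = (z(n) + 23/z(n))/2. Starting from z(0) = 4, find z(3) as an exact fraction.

z(1) = (4 + 23/4)/2 = 39/8.
z(2) = (39/8 + 23/(39/8))/2 = 2993/624.
z(3) = (2993/624 + 23/(2993/624))/2 = 17913697/3735264.

17913697/3735264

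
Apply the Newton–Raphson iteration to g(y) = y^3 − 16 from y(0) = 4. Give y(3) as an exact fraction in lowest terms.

g'(y) = 3y^2.
g(4) = 48, g'(4) = 48, so y(1) = 4 − 48/48 = 3.
g(3) = 11, g'(3) = 27, so y(2) = 3 − 11/27 = 70/27.
g(70/27) = 28072/19683, g'(70/27) = 4900/243, so y(3) = (70/27) − (28072/19683)/(4900/243) = 250232/99225.

250232/99225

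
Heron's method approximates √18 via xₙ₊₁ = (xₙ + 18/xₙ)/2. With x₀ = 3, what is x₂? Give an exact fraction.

17/4

x₁ = (3 + 18/3)/2 = 9/2.
x₂ = (9/2 + 18/(9/2))/2 = 17/4.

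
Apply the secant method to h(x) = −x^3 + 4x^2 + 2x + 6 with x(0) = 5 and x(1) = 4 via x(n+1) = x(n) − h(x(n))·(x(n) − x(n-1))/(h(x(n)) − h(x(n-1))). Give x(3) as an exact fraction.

h(5) = −9, h(4) = 14. x(2) = 4 − 14·(4 − 5)/(14 − (−9)) = 106/23.
h(4) = 14, h(106/23) = 27846/12167. x(3) = (106/23) − (27846/12167)·((106/23) − 4)/((27846/12167) − 14) = 3437/727.

3437/727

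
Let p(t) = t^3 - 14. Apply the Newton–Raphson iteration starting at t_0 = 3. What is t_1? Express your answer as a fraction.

p'(t) = 3t^2.
p(3) = 13, p'(3) = 27, so t_1 = 3 - 13/27 = 68/27.

68/27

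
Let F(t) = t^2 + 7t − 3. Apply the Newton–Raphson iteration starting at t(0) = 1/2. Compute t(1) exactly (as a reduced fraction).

13/32

F'(t) = 2t + 7.
F(1/2) = 3/4, F'(1/2) = 8, so t(1) = (1/2) − (3/4)/8 = 13/32.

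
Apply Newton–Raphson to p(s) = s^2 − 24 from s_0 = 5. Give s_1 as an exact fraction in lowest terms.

49/10

p'(s) = 2s.
p(5) = 1, p'(5) = 10, so s_1 = 5 − 1/10 = 49/10.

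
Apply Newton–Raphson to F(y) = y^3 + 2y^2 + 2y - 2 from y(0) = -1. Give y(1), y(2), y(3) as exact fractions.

y(1) = 2, y(2) = 13/11, y(3) = 10774/14531

F'(y) = 3y^2 + 4y + 2.
F(-1) = -3, F'(-1) = 1, so y(1) = (-1) - (-3)/1 = 2.
F(2) = 18, F'(2) = 22, so y(2) = 2 - 18/22 = 13/11.
F(13/11) = 6399/1331, F'(13/11) = 1321/121, so y(3) = (13/11) - (6399/1331)/(1321/121) = 10774/14531.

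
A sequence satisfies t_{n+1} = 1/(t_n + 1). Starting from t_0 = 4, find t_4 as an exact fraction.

t_1 = 1/(4 + 1) = 1/5.
t_2 = 1/(1/5 + 1) = 5/6.
t_3 = 1/(5/6 + 1) = 6/11.
t_4 = 1/(6/11 + 1) = 11/17.

11/17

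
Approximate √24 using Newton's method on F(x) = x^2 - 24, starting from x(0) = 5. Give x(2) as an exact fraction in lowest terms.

4801/980

F'(x) = 2x.
F(5) = 1, F'(5) = 10, so x(1) = 5 - 1/10 = 49/10.
F(49/10) = 1/100, F'(49/10) = 49/5, so x(2) = (49/10) - (1/100)/(49/5) = 4801/980.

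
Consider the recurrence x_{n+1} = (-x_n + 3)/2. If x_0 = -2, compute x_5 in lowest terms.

35/32

x_1 = (-(-2) + 3)/2 = 5/2.
x_2 = (-(5/2) + 3)/2 = 1/4.
x_3 = (-(1/4) + 3)/2 = 11/8.
x_4 = (-(11/8) + 3)/2 = 13/16.
x_5 = (-(13/16) + 3)/2 = 35/32.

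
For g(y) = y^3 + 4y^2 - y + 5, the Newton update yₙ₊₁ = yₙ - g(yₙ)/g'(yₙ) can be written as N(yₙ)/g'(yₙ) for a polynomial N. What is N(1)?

g'(y) = 3y^2 + 8y - 1.
N(y) = y·g'(y) - g(y) = y·(3y^2 + 8y - 1) - (y^3 + 4y^2 - y + 5) = 2y^3 + 4y^2 - 5.
N(1) = 1.

1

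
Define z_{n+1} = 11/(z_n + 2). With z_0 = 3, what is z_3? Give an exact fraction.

231/97

z_1 = 11/(3 + 2) = 11/5.
z_2 = 11/(11/5 + 2) = 55/21.
z_3 = 11/(55/21 + 2) = 231/97.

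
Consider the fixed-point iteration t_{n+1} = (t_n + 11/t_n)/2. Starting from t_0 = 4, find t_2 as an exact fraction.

1433/432

t_1 = (4 + 11/4)/2 = 27/8.
t_2 = (27/8 + 11/(27/8))/2 = 1433/432.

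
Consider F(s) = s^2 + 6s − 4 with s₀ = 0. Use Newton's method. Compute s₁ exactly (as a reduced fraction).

2/3

F'(s) = 2s + 6.
F(0) = −4, F'(0) = 6, so s₁ = 0 − (−4)/6 = 2/3.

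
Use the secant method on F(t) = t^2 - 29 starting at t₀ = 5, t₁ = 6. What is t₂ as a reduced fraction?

59/11

F(5) = -4, F(6) = 7. t₂ = 6 - 7·(6 - 5)/(7 - (-4)) = 59/11.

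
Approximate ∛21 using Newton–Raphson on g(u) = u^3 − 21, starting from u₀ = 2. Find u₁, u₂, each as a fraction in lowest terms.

u₁ = 37/12, u₂ = 68797/24642

g'(u) = 3u^2.
g(2) = −13, g'(2) = 12, so u₁ = 2 − (−13)/12 = 37/12.
g(37/12) = 14365/1728, g'(37/12) = 1369/48, so u₂ = (37/12) − (14365/1728)/(1369/48) = 68797/24642.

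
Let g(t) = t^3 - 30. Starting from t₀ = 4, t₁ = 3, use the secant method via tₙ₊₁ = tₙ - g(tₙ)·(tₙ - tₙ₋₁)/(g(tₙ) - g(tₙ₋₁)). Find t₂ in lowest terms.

114/37

g(4) = 34, g(3) = -3. t₂ = 3 - (-3)·(3 - 4)/((-3) - 34) = 114/37.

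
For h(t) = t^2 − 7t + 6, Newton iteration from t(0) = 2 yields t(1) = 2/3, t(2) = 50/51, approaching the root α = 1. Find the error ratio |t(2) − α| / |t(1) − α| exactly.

t(1) − α = 2/3 − 1 = −1/3, so |t(1) − α| = 1/3.
t(2) − α = 50/51 − 1 = −1/51, so |t(2) − α| = 1/51.
Ratio = (1/51) / (1/3) = 1/17.

1/17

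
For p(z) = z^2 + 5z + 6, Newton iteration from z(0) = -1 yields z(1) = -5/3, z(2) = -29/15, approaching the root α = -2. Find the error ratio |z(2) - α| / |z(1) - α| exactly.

z(1) - α = -5/3 - (-2) = -5/3 + 2 = 1/3, so |z(1) - α| = 1/3.
z(2) - α = -29/15 - (-2) = -29/15 + 2 = 1/15, so |z(2) - α| = 1/15.
Ratio = (1/15) / (1/3) = 1/5.

1/5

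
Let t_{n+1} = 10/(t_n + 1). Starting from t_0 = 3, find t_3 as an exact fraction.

t_1 = 10/(3 + 1) = 5/2.
t_2 = 10/(5/2 + 1) = 20/7.
t_3 = 10/(20/7 + 1) = 70/27.

70/27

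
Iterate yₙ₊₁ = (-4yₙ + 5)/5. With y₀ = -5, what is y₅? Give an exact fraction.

y₁ = (-4·(-5) + 5)/5 = 5.
y₂ = (-4·5 + 5)/5 = -3.
y₃ = (-4·(-3) + 5)/5 = 17/5.
y₄ = (-4·(17/5) + 5)/5 = -43/25.
y₅ = (-4·(-43/25) + 5)/5 = 297/125.

297/125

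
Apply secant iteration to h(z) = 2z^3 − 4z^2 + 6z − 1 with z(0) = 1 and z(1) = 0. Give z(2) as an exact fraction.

h(1) = 3, h(0) = −1. z(2) = 0 − (−1)·(0 − 1)/((−1) − 3) = 1/4.

1/4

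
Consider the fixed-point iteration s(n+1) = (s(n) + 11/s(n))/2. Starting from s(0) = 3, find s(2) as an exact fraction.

s(1) = (3 + 11/3)/2 = 10/3.
s(2) = (10/3 + 11/(10/3))/2 = 199/60.

199/60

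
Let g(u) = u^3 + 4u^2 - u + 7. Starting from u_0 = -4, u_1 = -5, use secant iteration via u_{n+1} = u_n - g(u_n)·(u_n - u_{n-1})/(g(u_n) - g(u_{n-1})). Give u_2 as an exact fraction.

g(-4) = 11, g(-5) = -13. u_2 = (-5) - (-13)·((-5) - (-4))/((-13) - 11) = -107/24.

-107/24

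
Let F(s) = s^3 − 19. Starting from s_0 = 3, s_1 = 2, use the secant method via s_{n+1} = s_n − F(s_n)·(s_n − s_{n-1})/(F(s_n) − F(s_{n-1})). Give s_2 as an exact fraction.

F(3) = 8, F(2) = −11. s_2 = 2 − (−11)·(2 − 3)/((−11) − 8) = 49/19.

49/19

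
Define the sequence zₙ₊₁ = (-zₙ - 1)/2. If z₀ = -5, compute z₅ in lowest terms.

-3/16

z₁ = (-(-5) - 1)/2 = 2.
z₂ = (-2 - 1)/2 = -3/2.
z₃ = (-(-3/2) - 1)/2 = 1/4.
z₄ = (-(1/4) - 1)/2 = -5/8.
z₅ = (-(-5/8) - 1)/2 = -3/16.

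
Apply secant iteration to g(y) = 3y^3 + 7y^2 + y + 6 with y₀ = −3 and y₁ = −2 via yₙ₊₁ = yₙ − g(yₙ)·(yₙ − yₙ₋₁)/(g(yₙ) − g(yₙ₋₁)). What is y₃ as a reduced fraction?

g(−3) = −15, g(−2) = 8. y₂ = (−2) − 8·((−2) − (−3))/(8 − (−15)) = −54/23.
g(−2) = 8, g(−54/23) = 41520/12167. y₃ = (−54/23) − (41520/12167)·((−54/23) − (−2))/((41520/12167) − 8) = −18186/6977.

−18186/6977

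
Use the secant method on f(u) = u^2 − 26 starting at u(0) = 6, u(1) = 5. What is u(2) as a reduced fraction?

56/11

f(6) = 10, f(5) = −1. u(2) = 5 − (−1)·(5 − 6)/((−1) − 10) = 56/11.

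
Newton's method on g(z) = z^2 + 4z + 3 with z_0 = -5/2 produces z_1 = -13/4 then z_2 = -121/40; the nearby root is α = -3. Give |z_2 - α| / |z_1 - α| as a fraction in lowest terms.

1/10

z_1 - α = -13/4 - (-3) = -13/4 + 3 = -1/4, so |z_1 - α| = 1/4.
z_2 - α = -121/40 - (-3) = -121/40 + 3 = -1/40, so |z_2 - α| = 1/40.
Ratio = (1/40) / (1/4) = 1/10.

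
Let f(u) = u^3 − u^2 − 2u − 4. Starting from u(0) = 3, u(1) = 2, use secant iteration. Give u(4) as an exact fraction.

f(3) = 8, f(2) = −4. u(2) = 2 − (−4)·(2 − 3)/((−4) − 8) = 7/3.
f(2) = −4, f(7/3) = −38/27. u(3) = (7/3) − (−38/27)·((7/3) − 2)/((−38/27) − (−4)) = 88/35.
f(7/3) = −38/27, f(88/35) = 23332/42875. u(4) = (88/35) − (23332/42875)·((88/35) − (7/3))/((23332/42875) − (−38/27)) = 146482/59453.

146482/59453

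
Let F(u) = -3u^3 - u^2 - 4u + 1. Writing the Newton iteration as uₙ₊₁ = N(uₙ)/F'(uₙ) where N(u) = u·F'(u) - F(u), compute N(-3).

152

F'(u) = -9u^2 - 2u - 4.
N(u) = u·F'(u) - F(u) = u·(-9u^2 - 2u - 4) - (-3u^3 - u^2 - 4u + 1) = -6u^3 - u^2 - 1.
N(-3) = 152.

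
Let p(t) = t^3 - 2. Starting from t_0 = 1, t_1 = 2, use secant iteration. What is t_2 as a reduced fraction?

p(1) = -1, p(2) = 6. t_2 = 2 - 6·(2 - 1)/(6 - (-1)) = 8/7.

8/7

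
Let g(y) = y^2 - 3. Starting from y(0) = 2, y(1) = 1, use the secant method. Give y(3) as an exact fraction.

g(2) = 1, g(1) = -2. y(2) = 1 - (-2)·(1 - 2)/((-2) - 1) = 5/3.
g(1) = -2, g(5/3) = -2/9. y(3) = (5/3) - (-2/9)·((5/3) - 1)/((-2/9) - (-2)) = 7/4.

7/4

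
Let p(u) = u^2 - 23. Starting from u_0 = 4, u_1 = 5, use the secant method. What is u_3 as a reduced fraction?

211/44

p(4) = -7, p(5) = 2. u_2 = 5 - 2·(5 - 4)/(2 - (-7)) = 43/9.
p(5) = 2, p(43/9) = -14/81. u_3 = (43/9) - (-14/81)·((43/9) - 5)/((-14/81) - 2) = 211/44.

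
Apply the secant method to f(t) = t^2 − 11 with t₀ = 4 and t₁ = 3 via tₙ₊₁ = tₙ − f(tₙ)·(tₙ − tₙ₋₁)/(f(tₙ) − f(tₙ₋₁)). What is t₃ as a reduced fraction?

f(4) = 5, f(3) = −2. t₂ = 3 − (−2)·(3 − 4)/((−2) − 5) = 23/7.
f(3) = −2, f(23/7) = −10/49. t₃ = (23/7) − (−10/49)·((23/7) − 3)/((−10/49) − (−2)) = 73/22.

73/22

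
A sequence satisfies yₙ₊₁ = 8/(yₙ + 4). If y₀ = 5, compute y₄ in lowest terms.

31/21

y₁ = 8/(5 + 4) = 8/9.
y₂ = 8/(8/9 + 4) = 18/11.
y₃ = 8/(18/11 + 4) = 44/31.
y₄ = 8/(44/31 + 4) = 31/21.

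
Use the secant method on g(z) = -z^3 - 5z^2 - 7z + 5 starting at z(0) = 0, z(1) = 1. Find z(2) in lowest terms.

g(0) = 5, g(1) = -8. z(2) = 1 - (-8)·(1 - 0)/((-8) - 5) = 5/13.

5/13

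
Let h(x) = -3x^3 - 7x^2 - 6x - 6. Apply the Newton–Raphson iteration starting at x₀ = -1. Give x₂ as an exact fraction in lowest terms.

-83/23

h'(x) = -9x^2 - 14x - 6.
h(-1) = -4, h'(-1) = -1, so x₁ = (-1) - (-4)/(-1) = -5.
h(-5) = 224, h'(-5) = -161, so x₂ = (-5) - 224/(-161) = -83/23.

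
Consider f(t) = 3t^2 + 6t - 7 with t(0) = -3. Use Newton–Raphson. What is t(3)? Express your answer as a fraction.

f'(t) = 6t + 6.
f(-3) = 2, f'(-3) = -12, so t(1) = (-3) - 2/(-12) = -17/6.
f(-17/6) = 1/12, f'(-17/6) = -11, so t(2) = (-17/6) - (1/12)/(-11) = -373/132.
f(-373/132) = 1/5808, f'(-373/132) = -241/22, so t(3) = (-373/132) - (1/5808)/(-241/22) = -179785/63624.

-179785/63624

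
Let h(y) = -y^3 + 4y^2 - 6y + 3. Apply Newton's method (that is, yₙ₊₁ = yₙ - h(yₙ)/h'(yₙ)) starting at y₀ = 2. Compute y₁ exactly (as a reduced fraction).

3/2

h'(y) = -3y^2 + 8y - 6.
h(2) = -1, h'(2) = -2, so y₁ = 2 - (-1)/(-2) = 3/2.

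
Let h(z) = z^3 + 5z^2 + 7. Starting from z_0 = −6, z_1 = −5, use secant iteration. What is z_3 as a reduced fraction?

−183917/34969

h(−6) = −29, h(−5) = 7. z_2 = (−5) − 7·((−5) − (−6))/(7 − (−29)) = −187/36.
h(−5) = 7, h(−187/36) = 81809/46656. z_3 = (−187/36) − (81809/46656)·((−187/36) − (−5))/((81809/46656) − 7) = −183917/34969.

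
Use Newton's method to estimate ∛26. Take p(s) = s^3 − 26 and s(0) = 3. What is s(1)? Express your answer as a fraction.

80/27

p'(s) = 3s^2.
p(3) = 1, p'(3) = 27, so s(1) = 3 − 1/27 = 80/27.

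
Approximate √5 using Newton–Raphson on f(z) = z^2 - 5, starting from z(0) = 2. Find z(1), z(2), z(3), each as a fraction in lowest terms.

z(1) = 9/4, z(2) = 161/72, z(3) = 51841/23184

f'(z) = 2z.
f(2) = -1, f'(2) = 4, so z(1) = 2 - (-1)/4 = 9/4.
f(9/4) = 1/16, f'(9/4) = 9/2, so z(2) = (9/4) - (1/16)/(9/2) = 161/72.
f(161/72) = 1/5184, f'(161/72) = 161/36, so z(3) = (161/72) - (1/5184)/(161/36) = 51841/23184.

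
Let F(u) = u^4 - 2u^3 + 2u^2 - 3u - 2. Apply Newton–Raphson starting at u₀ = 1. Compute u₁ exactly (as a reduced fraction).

-3

F'(u) = 4u^3 - 6u^2 + 4u - 3.
F(1) = -4, F'(1) = -1, so u₁ = 1 - (-4)/(-1) = -3.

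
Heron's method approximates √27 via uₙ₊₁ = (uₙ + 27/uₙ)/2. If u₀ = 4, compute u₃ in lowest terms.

25575217/4921952

u₁ = (4 + 27/4)/2 = 43/8.
u₂ = (43/8 + 27/(43/8))/2 = 3577/688.
u₃ = (3577/688 + 27/(3577/688))/2 = 25575217/4921952.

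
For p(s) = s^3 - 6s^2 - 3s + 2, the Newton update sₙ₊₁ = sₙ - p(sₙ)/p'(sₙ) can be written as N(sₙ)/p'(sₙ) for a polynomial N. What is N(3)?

p'(s) = 3s^2 - 12s - 3.
N(s) = s·p'(s) - p(s) = s·(3s^2 - 12s - 3) - (s^3 - 6s^2 - 3s + 2) = 2s^3 - 6s^2 - 2.
N(3) = -2.

-2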